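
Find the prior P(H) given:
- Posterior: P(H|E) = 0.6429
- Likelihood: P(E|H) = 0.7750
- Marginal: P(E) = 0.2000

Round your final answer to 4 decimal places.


From Bayes' theorem: P(H|E) = P(E|H) × P(H) / P(E)

Rearranging for P(H):
P(H) = P(H|E) × P(E) / P(E|H)
     = 0.6429 × 0.2000 / 0.7750
     = 0.12858000 / 0.7750
     = 0.1659


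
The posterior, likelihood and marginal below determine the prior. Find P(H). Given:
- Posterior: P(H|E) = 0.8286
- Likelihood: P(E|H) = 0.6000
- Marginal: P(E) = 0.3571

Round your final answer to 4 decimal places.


From Bayes' theorem: P(H|E) = P(E|H) × P(H) / P(E)

Rearranging for P(H):
P(H) = P(H|E) × P(E) / P(E|H)
     = 0.8286 × 0.3571 / 0.6000
     = 0.29589306 / 0.6000
     = 0.4932


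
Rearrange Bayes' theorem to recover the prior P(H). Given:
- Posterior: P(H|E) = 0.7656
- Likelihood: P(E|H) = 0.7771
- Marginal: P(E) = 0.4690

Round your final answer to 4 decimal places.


From Bayes' theorem: P(H|E) = P(E|H) × P(H) / P(E)

Rearranging for P(H):
P(H) = P(H|E) × P(E) / P(E|H)
     = 0.7656 × 0.4690 / 0.7771
     = 0.35906640 / 0.7771
     = 0.4621


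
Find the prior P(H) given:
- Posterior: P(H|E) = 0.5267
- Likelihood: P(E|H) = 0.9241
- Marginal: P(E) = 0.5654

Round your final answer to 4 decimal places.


From Bayes' theorem: P(H|E) = P(E|H) × P(H) / P(E)

Rearranging for P(H):
P(H) = P(H|E) × P(E) / P(E|H)
     = 0.5267 × 0.5654 / 0.9241
     = 0.29779618 / 0.9241
     = 0.3223


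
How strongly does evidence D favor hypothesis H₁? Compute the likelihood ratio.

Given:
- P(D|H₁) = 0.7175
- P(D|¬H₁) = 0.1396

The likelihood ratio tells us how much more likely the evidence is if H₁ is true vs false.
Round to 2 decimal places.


Likelihood Ratio (LR) = P(D|H₁) / P(D|¬H₁)

LR = 0.7175 / 0.1396
   = 5.14

The evidence is 5.14 times more likely if H₁ is true than if H₁ is false.
Because LR exceeds 1, D is evidence for H₁.


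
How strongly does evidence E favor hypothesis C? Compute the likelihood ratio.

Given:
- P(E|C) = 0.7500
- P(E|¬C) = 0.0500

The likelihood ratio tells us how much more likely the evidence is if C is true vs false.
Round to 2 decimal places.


Likelihood Ratio (LR) = P(E|C) / P(E|¬C)

LR = 0.7500 / 0.0500
   = 15.00

The evidence is 15.00 times more likely if C is true than if C is false.
Since LR > 1, the evidence supports C over ¬C.


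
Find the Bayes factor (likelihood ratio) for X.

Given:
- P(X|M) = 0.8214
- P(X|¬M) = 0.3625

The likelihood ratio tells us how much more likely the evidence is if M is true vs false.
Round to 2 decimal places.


Likelihood Ratio (LR) = P(X|M) / P(X|¬M)

LR = 0.8214 / 0.3625
   = 2.27

The evidence is 2.27 times more likely if M is true than if M is false.
LR > 1, so observing X raises the odds in favor of M.


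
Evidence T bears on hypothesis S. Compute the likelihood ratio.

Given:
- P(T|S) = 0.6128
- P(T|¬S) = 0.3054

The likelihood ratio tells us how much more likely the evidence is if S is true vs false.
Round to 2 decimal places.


Likelihood Ratio (LR) = P(T|S) / P(T|¬S)

LR = 0.6128 / 0.3054
   = 2.01

The evidence is 2.01 times more likely if S is true than if S is false.
LR > 1, so observing T raises the odds in favor of S.


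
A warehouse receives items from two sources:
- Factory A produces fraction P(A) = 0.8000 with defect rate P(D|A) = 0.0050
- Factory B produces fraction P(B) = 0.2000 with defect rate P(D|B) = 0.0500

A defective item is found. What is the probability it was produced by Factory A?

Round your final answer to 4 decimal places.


Let A = from Factory A, D = defective

Given:
- P(A) = 0.8000, P(B) = 0.2000
- P(D|A) = 0.0050, P(D|B) = 0.0500

Step 1: Find P(D)
P(D) = P(D|A)P(A) + P(D|B)P(B)
     = 0.0050 × 0.8000 + 0.0500 × 0.2000
     = 0.00400000 + 0.01000000
     = 0.01400000

Step 2: Apply Bayes' theorem
P(A|D) = P(D|A)P(A) / P(D)
       = 0.00400000 / 0.01400000
       = 0.2857


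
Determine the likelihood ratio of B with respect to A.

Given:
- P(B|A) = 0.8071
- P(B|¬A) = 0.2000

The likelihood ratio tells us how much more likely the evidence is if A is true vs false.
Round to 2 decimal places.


Likelihood Ratio (LR) = P(B|A) / P(B|¬A)

LR = 0.8071 / 0.2000
   = 4.04

The evidence is 4.04 times more likely if A is true than if A is false.
Since LR > 1, the evidence supports A over ¬A.


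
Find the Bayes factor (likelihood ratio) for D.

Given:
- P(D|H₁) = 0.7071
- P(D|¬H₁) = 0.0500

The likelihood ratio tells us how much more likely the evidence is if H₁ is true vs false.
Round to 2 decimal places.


Likelihood Ratio (LR) = P(D|H₁) / P(D|¬H₁)

LR = 0.7071 / 0.0500
   = 14.14

The evidence is 14.14 times more likely if H₁ is true than if H₁ is false.
Since LR > 1, the evidence supports H₁ over ¬H₁.


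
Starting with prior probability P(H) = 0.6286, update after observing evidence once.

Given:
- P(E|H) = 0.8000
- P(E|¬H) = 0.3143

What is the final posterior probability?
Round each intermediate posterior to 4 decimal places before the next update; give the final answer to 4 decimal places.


Sequential Bayesian updating:

Initial prior: P(H) = 0.6286

Update 1:
  P(E) = 0.8000 × 0.6286 + 0.3143 × 0.3714 = 0.50288000 + 0.11673102 = 0.61961102
  P(H|E) = 0.50288000 / 0.61961102 = 0.8116

Final posterior: 0.8116


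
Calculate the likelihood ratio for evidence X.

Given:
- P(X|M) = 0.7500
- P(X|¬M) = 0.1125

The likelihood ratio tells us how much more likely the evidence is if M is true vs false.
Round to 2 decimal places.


Likelihood Ratio (LR) = P(X|M) / P(X|¬M)

LR = 0.7500 / 0.1125
   = 6.67

The evidence is 6.67 times more likely if M is true than if M is false.
Because LR exceeds 1, X is evidence for M.


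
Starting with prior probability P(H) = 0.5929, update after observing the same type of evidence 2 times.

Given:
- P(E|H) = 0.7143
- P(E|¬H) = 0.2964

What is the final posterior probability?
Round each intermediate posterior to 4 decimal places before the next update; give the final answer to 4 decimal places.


Sequential Bayesian updating:

Initial prior: P(H) = 0.5929

Update 1:
  P(E) = 0.7143 × 0.5929 + 0.2964 × 0.4071 = 0.42350847 + 0.12066444 = 0.54417291
  P(H|E) = 0.42350847 / 0.54417291 = 0.7783

Update 2:
  P(E) = 0.7143 × 0.7783 + 0.2964 × 0.2217 = 0.55593969 + 0.06571188 = 0.62165157
  P(H|E) = 0.55593969 / 0.62165157 = 0.8943

Final posterior: 0.8943


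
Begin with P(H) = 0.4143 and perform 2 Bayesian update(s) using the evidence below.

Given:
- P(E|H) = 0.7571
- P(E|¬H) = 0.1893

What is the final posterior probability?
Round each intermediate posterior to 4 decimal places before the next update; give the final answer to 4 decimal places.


Sequential Bayesian updating:

Initial prior: P(H) = 0.4143

Update 1:
  P(E) = 0.7571 × 0.4143 + 0.1893 × 0.5857 = 0.31366653 + 0.11087301 = 0.42453954
  P(H|E) = 0.31366653 / 0.42453954 = 0.7388

Update 2:
  P(E) = 0.7571 × 0.7388 + 0.1893 × 0.2612 = 0.55934548 + 0.04944516 = 0.60879064
  P(H|E) = 0.55934548 / 0.60879064 = 0.9188

Final posterior: 0.9188


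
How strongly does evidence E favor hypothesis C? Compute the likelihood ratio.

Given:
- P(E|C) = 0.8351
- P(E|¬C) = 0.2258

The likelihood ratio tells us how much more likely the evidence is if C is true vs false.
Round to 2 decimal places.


Likelihood Ratio (LR) = P(E|C) / P(E|¬C)

LR = 0.8351 / 0.2258
   = 3.70

The evidence is 3.70 times more likely if C is true than if C is false.
Because LR exceeds 1, E is evidence for C.


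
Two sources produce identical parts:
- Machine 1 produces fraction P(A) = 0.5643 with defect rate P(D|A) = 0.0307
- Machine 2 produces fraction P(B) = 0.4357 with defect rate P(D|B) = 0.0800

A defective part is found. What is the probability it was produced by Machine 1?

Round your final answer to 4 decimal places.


Let A = from Machine 1, D = defective

Given:
- P(A) = 0.5643, P(B) = 0.4357
- P(D|A) = 0.0307, P(D|B) = 0.0800

Step 1: Find P(D)
P(D) = P(D|A)P(A) + P(D|B)P(B)
     = 0.0307 × 0.5643 + 0.0800 × 0.4357
     = 0.01732401 + 0.03485600
     = 0.05218001

Step 2: Apply Bayes' theorem
P(A|D) = P(D|A)P(A) / P(D)
       = 0.01732401 / 0.05218001
       = 0.3320


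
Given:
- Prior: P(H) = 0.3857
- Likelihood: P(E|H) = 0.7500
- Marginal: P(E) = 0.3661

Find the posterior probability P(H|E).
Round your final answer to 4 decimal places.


Using Bayes' theorem:

P(H|E) = P(E|H) × P(H) / P(E)
       = 0.7500 × 0.3857 / 0.3661
       = 0.28927500 / 0.3661
       = 0.7902

The evidence strengthens our belief in H.
Prior: 0.3857 → Posterior: 0.7902


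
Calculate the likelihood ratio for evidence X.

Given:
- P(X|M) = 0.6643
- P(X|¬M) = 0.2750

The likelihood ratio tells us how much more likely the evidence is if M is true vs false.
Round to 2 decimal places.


Likelihood Ratio (LR) = P(X|M) / P(X|¬M)

LR = 0.6643 / 0.2750
   = 2.42

The evidence is 2.42 times more likely if M is true than if M is false.
Since LR > 1, the evidence supports M over ¬M.


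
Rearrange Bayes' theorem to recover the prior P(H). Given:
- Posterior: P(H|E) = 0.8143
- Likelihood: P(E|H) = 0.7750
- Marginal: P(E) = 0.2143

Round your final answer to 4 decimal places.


From Bayes' theorem: P(H|E) = P(E|H) × P(H) / P(E)

Rearranging for P(H):
P(H) = P(H|E) × P(E) / P(E|H)
     = 0.8143 × 0.2143 / 0.7750
     = 0.17450449 / 0.7750
     = 0.2252


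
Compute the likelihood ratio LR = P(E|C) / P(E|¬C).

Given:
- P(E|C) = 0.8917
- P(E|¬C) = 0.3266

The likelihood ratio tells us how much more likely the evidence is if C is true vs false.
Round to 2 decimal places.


Likelihood Ratio (LR) = P(E|C) / P(E|¬C)

LR = 0.8917 / 0.3266
   = 2.73

The evidence is 2.73 times more likely if C is true than if C is false.
LR > 1, so observing E raises the odds in favor of C.


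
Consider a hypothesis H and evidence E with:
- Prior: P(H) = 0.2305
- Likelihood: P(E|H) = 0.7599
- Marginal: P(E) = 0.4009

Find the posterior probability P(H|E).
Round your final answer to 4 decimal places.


Using Bayes' theorem:

P(H|E) = P(E|H) × P(H) / P(E)
       = 0.7599 × 0.2305 / 0.4009
       = 0.17515695 / 0.4009
       = 0.4369

The evidence strengthens our belief in H.
Prior: 0.2305 → Posterior: 0.4369


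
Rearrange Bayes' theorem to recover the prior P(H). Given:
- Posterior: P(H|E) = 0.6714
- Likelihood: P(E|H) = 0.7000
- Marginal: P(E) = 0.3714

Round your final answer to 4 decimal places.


From Bayes' theorem: P(H|E) = P(E|H) × P(H) / P(E)

Rearranging for P(H):
P(H) = P(H|E) × P(E) / P(E|H)
     = 0.6714 × 0.3714 / 0.7000
     = 0.24935796 / 0.7000
     = 0.3562


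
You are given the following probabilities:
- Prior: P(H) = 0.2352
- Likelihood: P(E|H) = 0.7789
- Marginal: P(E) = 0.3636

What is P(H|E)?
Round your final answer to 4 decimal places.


Using Bayes' theorem:

P(H|E) = P(E|H) × P(H) / P(E)
       = 0.7789 × 0.2352 / 0.3636
       = 0.18319728 / 0.3636
       = 0.5038

The evidence strengthens our belief in H.
Prior: 0.2352 → Posterior: 0.5038


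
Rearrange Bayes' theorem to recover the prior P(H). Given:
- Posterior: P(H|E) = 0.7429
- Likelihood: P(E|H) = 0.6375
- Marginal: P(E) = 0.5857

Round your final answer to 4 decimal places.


From Bayes' theorem: P(H|E) = P(E|H) × P(H) / P(E)

Rearranging for P(H):
P(H) = P(H|E) × P(E) / P(E|H)
     = 0.7429 × 0.5857 / 0.6375
     = 0.43511653 / 0.6375
     = 0.6825


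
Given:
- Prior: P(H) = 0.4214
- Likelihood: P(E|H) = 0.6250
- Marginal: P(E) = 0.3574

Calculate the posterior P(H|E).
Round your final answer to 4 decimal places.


Using Bayes' theorem:

P(H|E) = P(E|H) × P(H) / P(E)
       = 0.6250 × 0.4214 / 0.3574
       = 0.26337500 / 0.3574
       = 0.7369

The evidence strengthens our belief in H.
Prior: 0.4214 → Posterior: 0.7369


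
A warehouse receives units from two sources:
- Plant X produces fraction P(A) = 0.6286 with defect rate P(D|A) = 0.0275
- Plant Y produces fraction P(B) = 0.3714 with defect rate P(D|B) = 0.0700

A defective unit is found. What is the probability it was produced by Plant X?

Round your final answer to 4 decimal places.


Let A = from Plant X, D = defective

Given:
- P(A) = 0.6286, P(B) = 0.3714
- P(D|A) = 0.0275, P(D|B) = 0.0700

Step 1: Find P(D)
P(D) = P(D|A)P(A) + P(D|B)P(B)
     = 0.0275 × 0.6286 + 0.0700 × 0.3714
     = 0.01728650 + 0.02599800
     = 0.04328450

Step 2: Apply Bayes' theorem
P(A|D) = P(D|A)P(A) / P(D)
       = 0.01728650 / 0.04328450
       = 0.3994


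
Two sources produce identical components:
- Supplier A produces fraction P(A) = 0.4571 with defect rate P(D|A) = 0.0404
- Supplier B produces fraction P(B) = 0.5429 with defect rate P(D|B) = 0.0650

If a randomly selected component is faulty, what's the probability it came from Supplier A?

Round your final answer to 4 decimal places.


Let A = from Supplier A, D = faulty

Given:
- P(A) = 0.4571, P(B) = 0.5429
- P(D|A) = 0.0404, P(D|B) = 0.0650

Step 1: Find P(D)
P(D) = P(D|A)P(A) + P(D|B)P(B)
     = 0.0404 × 0.4571 + 0.0650 × 0.5429
     = 0.01846684 + 0.03528850
     = 0.05375534

Step 2: Apply Bayes' theorem
P(A|D) = P(D|A)P(A) / P(D)
       = 0.01846684 / 0.05375534
       = 0.3435


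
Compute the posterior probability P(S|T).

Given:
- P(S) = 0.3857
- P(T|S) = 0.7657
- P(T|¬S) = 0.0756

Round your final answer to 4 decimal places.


Bayes' theorem: P(S|T) = P(T|S) × P(S) / P(T)

Step 1: Calculate P(T) using law of total probability
P(T) = P(T|S)P(S) + P(T|¬S)P(¬S)
     = 0.7657 × 0.3857 + 0.0756 × 0.6143
     = 0.29533049 + 0.04644108
     = 0.34177157

Step 2: Apply Bayes' theorem
P(S|T) = P(T|S) × P(S) / P(T)
       = 0.29533049 / 0.34177157
       = 0.8641


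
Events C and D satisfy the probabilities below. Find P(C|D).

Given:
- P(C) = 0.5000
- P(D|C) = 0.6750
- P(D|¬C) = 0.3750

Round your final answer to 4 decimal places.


Bayes' theorem: P(C|D) = P(D|C) × P(C) / P(D)

Step 1: Calculate P(D) using law of total probability
P(D) = P(D|C)P(C) + P(D|¬C)P(¬C)
     = 0.6750 × 0.5000 + 0.3750 × 0.5000
     = 0.33750000 + 0.18750000
     = 0.52500000

Step 2: Apply Bayes' theorem
P(C|D) = P(D|C) × P(C) / P(D)
       = 0.33750000 / 0.52500000
       = 0.6429


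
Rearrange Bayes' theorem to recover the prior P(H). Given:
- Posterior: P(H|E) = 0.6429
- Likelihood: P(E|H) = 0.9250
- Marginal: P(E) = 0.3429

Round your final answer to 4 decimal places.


From Bayes' theorem: P(H|E) = P(E|H) × P(H) / P(E)

Rearranging for P(H):
P(H) = P(H|E) × P(E) / P(E|H)
     = 0.6429 × 0.3429 / 0.9250
     = 0.22045041 / 0.9250
     = 0.2383


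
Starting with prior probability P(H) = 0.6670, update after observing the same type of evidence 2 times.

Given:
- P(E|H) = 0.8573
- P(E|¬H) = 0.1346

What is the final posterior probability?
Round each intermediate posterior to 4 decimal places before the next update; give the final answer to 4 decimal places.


Sequential Bayesian updating:

Initial prior: P(H) = 0.6670

Update 1:
  P(E) = 0.8573 × 0.6670 + 0.1346 × 0.3330 = 0.57181910 + 0.04482180 = 0.61664090
  P(H|E) = 0.57181910 / 0.61664090 = 0.9273

Update 2:
  P(E) = 0.8573 × 0.9273 + 0.1346 × 0.0727 = 0.79497429 + 0.00978542 = 0.80475971
  P(H|E) = 0.79497429 / 0.80475971 = 0.9878

Final posterior: 0.9878


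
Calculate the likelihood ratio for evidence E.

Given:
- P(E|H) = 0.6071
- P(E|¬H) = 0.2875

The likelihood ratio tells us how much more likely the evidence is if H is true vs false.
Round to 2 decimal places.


Likelihood Ratio (LR) = P(E|H) / P(E|¬H)

LR = 0.6071 / 0.2875
   = 2.11

The evidence is 2.11 times more likely if H is true than if H is false.
LR > 1, so observing E raises the odds in favor of H.


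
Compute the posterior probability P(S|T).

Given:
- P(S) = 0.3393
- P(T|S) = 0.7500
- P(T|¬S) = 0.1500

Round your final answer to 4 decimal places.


Bayes' theorem: P(S|T) = P(T|S) × P(S) / P(T)

Step 1: Calculate P(T) using law of total probability
P(T) = P(T|S)P(S) + P(T|¬S)P(¬S)
     = 0.7500 × 0.3393 + 0.1500 × 0.6607
     = 0.25447500 + 0.09910500
     = 0.35358000

Step 2: Apply Bayes' theorem
P(S|T) = P(T|S) × P(S) / P(T)
       = 0.25447500 / 0.35358000
       = 0.7197


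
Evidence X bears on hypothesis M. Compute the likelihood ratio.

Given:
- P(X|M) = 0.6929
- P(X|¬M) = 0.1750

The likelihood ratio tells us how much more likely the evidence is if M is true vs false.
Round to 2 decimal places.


Likelihood Ratio (LR) = P(X|M) / P(X|¬M)

LR = 0.6929 / 0.1750
   = 3.96

The evidence is 3.96 times more likely if M is true than if M is false.
Because LR exceeds 1, X is evidence for M.


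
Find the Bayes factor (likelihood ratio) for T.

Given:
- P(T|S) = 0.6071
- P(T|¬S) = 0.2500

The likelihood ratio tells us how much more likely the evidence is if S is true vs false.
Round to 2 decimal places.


Likelihood Ratio (LR) = P(T|S) / P(T|¬S)

LR = 0.6071 / 0.2500
   = 2.43

The evidence is 2.43 times more likely if S is true than if S is false.
Because LR exceeds 1, T is evidence for S.


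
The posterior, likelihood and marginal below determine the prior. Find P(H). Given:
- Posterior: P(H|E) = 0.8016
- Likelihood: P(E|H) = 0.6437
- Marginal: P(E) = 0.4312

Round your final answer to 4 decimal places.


From Bayes' theorem: P(H|E) = P(E|H) × P(H) / P(E)

Rearranging for P(H):
P(H) = P(H|E) × P(E) / P(E|H)
     = 0.8016 × 0.4312 / 0.6437
     = 0.34564992 / 0.6437
     = 0.5370


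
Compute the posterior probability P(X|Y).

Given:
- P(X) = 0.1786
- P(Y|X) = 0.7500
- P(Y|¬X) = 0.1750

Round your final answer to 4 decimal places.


Bayes' theorem: P(X|Y) = P(Y|X) × P(X) / P(Y)

Step 1: Calculate P(Y) using law of total probability
P(Y) = P(Y|X)P(X) + P(Y|¬X)P(¬X)
     = 0.7500 × 0.1786 + 0.1750 × 0.8214
     = 0.13395000 + 0.14374500
     = 0.27769500

Step 2: Apply Bayes' theorem
P(X|Y) = P(Y|X) × P(X) / P(Y)
       = 0.13395000 / 0.27769500
       = 0.4824


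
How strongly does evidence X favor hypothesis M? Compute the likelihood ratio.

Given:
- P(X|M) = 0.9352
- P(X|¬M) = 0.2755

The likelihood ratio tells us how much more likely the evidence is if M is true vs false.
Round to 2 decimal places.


Likelihood Ratio (LR) = P(X|M) / P(X|¬M)

LR = 0.9352 / 0.2755
   = 3.39

The evidence is 3.39 times more likely if M is true than if M is false.
Because LR exceeds 1, X is evidence for M.


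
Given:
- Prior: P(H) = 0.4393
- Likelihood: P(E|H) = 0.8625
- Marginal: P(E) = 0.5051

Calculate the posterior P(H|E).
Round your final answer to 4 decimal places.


Using Bayes' theorem:

P(H|E) = P(E|H) × P(H) / P(E)
       = 0.8625 × 0.4393 / 0.5051
       = 0.37889625 / 0.5051
       = 0.7501

The evidence strengthens our belief in H.
Prior: 0.4393 → Posterior: 0.7501


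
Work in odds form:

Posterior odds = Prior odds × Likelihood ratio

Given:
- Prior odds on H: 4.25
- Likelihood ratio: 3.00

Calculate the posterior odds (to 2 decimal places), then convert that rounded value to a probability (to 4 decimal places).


Step 1: Calculate posterior odds
Posterior odds = Prior odds × LR
               = 4.25 × 3.00
               = 12.75

Step 2: Convert to probability
P(H|E) = Posterior odds / (1 + Posterior odds)
       = 12.75 / (1 + 12.75)
       = 12.75 / 13.75
       = 0.9273

The evidence increased P(H) from 0.8095 to 0.9273.


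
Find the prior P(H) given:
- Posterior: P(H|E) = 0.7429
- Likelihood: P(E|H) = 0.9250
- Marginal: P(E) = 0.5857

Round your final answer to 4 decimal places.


From Bayes' theorem: P(H|E) = P(E|H) × P(H) / P(E)

Rearranging for P(H):
P(H) = P(H|E) × P(E) / P(E|H)
     = 0.7429 × 0.5857 / 0.9250
     = 0.43511653 / 0.9250
     = 0.4704


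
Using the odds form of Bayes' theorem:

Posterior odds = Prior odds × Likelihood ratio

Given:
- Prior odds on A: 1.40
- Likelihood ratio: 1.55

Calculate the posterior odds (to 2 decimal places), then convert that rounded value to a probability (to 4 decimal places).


Step 1: Calculate posterior odds
Posterior odds = Prior odds × LR
               = 1.40 × 1.55
               = 2.17

Step 2: Convert to probability
P(A|E) = Posterior odds / (1 + Posterior odds)
       = 2.17 / (1 + 2.17)
       = 2.17 / 3.17
       = 0.6845

The evidence increased P(A) from 0.5833 to 0.6845.


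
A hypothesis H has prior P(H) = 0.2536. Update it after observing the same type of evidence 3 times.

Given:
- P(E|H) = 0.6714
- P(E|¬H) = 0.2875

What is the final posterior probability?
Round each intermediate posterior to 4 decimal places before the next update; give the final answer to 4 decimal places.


Sequential Bayesian updating:

Initial prior: P(H) = 0.2536

Update 1:
  P(E) = 0.6714 × 0.2536 + 0.2875 × 0.7464 = 0.17026704 + 0.21459000 = 0.38485704
  P(H|E) = 0.17026704 / 0.38485704 = 0.4424

Update 2:
  P(E) = 0.6714 × 0.4424 + 0.2875 × 0.5576 = 0.29702736 + 0.16031000 = 0.45733736
  P(H|E) = 0.29702736 / 0.45733736 = 0.6495

Update 3:
  P(E) = 0.6714 × 0.6495 + 0.2875 × 0.3505 = 0.43607430 + 0.10076875 = 0.53684305
  P(H|E) = 0.43607430 / 0.53684305 = 0.8123

Final posterior: 0.8123


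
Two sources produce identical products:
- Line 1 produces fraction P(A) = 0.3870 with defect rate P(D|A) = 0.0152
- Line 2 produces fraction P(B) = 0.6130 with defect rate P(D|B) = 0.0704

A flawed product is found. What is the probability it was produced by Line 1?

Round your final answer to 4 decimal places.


Let A = from Line 1, D = flawed

Given:
- P(A) = 0.3870, P(B) = 0.6130
- P(D|A) = 0.0152, P(D|B) = 0.0704

Step 1: Find P(D)
P(D) = P(D|A)P(A) + P(D|B)P(B)
     = 0.0152 × 0.3870 + 0.0704 × 0.6130
     = 0.00588240 + 0.04315520
     = 0.04903760

Step 2: Apply Bayes' theorem
P(A|D) = P(D|A)P(A) / P(D)
       = 0.00588240 / 0.04903760
       = 0.1200


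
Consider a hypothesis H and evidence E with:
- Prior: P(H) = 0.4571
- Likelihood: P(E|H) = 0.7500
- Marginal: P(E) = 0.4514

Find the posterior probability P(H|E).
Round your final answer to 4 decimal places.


Using Bayes' theorem:

P(H|E) = P(E|H) × P(H) / P(E)
       = 0.7500 × 0.4571 / 0.4514
       = 0.34282500 / 0.4514
       = 0.7595

The evidence strengthens our belief in H.
Prior: 0.4571 → Posterior: 0.7595


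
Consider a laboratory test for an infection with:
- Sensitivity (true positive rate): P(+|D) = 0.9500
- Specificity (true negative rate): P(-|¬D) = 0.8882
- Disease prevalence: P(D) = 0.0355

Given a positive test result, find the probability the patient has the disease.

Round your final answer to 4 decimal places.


Let D = has disease, + = positive test

Given:
- P(D) = 0.0355 (prevalence)
- P(+|D) = 0.9500 (sensitivity)
- P(-|¬D) = 0.8882 (specificity)
- P(+|¬D) = 0.1118 (false positive rate = 1 - specificity)

Step 1: Find P(+)
P(+) = P(+|D)P(D) + P(+|¬D)P(¬D)
     = 0.9500 × 0.0355 + 0.1118 × 0.9645
     = 0.03372500 + 0.10783110
     = 0.14155610

Step 2: Apply Bayes' theorem for P(D|+)
P(D|+) = P(+|D)P(D) / P(+)
       = 0.03372500 / 0.14155610
       = 0.2382


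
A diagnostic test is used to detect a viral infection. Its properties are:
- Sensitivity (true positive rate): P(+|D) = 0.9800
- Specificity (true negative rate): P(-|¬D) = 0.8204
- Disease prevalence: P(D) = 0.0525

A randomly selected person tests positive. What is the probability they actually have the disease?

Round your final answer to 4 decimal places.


Let D = has disease, + = positive test

Given:
- P(D) = 0.0525 (prevalence)
- P(+|D) = 0.9800 (sensitivity)
- P(-|¬D) = 0.8204 (specificity)
- P(+|¬D) = 0.1796 (false positive rate = 1 - specificity)

Step 1: Find P(+)
P(+) = P(+|D)P(D) + P(+|¬D)P(¬D)
     = 0.9800 × 0.0525 + 0.1796 × 0.9475
     = 0.05145000 + 0.17017100
     = 0.22162100

Step 2: Apply Bayes' theorem for P(D|+)
P(D|+) = P(+|D)P(D) / P(+)
       = 0.05145000 / 0.22162100
       = 0.2322


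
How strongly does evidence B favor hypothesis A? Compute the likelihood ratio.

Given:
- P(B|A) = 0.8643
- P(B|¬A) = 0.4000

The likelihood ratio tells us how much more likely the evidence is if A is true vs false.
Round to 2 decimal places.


Likelihood Ratio (LR) = P(B|A) / P(B|¬A)

LR = 0.8643 / 0.4000
   = 2.16

The evidence is 2.16 times more likely if A is true than if A is false.
Because LR exceeds 1, B is evidence for A.


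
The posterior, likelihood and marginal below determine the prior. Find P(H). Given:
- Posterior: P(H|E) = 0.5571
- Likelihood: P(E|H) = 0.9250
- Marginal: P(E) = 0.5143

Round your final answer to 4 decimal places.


From Bayes' theorem: P(H|E) = P(E|H) × P(H) / P(E)

Rearranging for P(H):
P(H) = P(H|E) × P(E) / P(E|H)
     = 0.5571 × 0.5143 / 0.9250
     = 0.28651653 / 0.9250
     = 0.3097


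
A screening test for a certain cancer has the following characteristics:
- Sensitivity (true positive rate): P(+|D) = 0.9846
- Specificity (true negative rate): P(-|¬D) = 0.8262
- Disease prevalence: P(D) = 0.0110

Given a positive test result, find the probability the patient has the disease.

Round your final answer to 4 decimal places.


Let D = has disease, + = positive test

Given:
- P(D) = 0.0110 (prevalence)
- P(+|D) = 0.9846 (sensitivity)
- P(-|¬D) = 0.8262 (specificity)
- P(+|¬D) = 0.1738 (false positive rate = 1 - specificity)

Step 1: Find P(+)
P(+) = P(+|D)P(D) + P(+|¬D)P(¬D)
     = 0.9846 × 0.0110 + 0.1738 × 0.9890
     = 0.01083060 + 0.17188820
     = 0.18271880

Step 2: Apply Bayes' theorem for P(D|+)
P(D|+) = P(+|D)P(D) / P(+)
       = 0.01083060 / 0.18271880
       = 0.0593


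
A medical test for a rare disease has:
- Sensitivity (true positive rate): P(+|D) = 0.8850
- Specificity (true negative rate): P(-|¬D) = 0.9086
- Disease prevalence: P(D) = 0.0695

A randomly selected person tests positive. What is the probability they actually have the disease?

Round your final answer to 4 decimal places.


Let D = has disease, + = positive test

Given:
- P(D) = 0.0695 (prevalence)
- P(+|D) = 0.8850 (sensitivity)
- P(-|¬D) = 0.9086 (specificity)
- P(+|¬D) = 0.0914 (false positive rate = 1 - specificity)

Step 1: Find P(+)
P(+) = P(+|D)P(D) + P(+|¬D)P(¬D)
     = 0.8850 × 0.0695 + 0.0914 × 0.9305
     = 0.06150750 + 0.08504770
     = 0.14655520

Step 2: Apply Bayes' theorem for P(D|+)
P(D|+) = P(+|D)P(D) / P(+)
       = 0.06150750 / 0.14655520
       = 0.4197


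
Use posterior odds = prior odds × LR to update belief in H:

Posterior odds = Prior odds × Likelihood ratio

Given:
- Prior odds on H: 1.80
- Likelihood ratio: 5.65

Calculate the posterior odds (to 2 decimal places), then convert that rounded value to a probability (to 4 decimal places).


Step 1: Calculate posterior odds
Posterior odds = Prior odds × LR
               = 1.80 × 5.65
               = 10.17

Step 2: Convert to probability
P(H|E) = Posterior odds / (1 + Posterior odds)
       = 10.17 / (1 + 10.17)
       = 10.17 / 11.17
       = 0.9105

The evidence increased P(H) from 0.6429 to 0.9105.


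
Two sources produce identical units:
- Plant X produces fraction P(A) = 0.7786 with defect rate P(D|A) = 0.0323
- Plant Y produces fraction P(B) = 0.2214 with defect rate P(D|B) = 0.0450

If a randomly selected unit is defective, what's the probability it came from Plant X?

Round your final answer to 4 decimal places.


Let A = from Plant X, D = defective

Given:
- P(A) = 0.7786, P(B) = 0.2214
- P(D|A) = 0.0323, P(D|B) = 0.0450

Step 1: Find P(D)
P(D) = P(D|A)P(A) + P(D|B)P(B)
     = 0.0323 × 0.7786 + 0.0450 × 0.2214
     = 0.02514878 + 0.00996300
     = 0.03511178

Step 2: Apply Bayes' theorem
P(A|D) = P(D|A)P(A) / P(D)
       = 0.02514878 / 0.03511178
       = 0.7162


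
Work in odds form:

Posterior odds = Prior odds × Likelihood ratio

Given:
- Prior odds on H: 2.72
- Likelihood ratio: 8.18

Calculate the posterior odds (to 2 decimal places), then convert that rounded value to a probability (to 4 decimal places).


Step 1: Calculate posterior odds
Posterior odds = Prior odds × LR
               = 2.72 × 8.18
               = 22.25

Step 2: Convert to probability
P(H|E) = Posterior odds / (1 + Posterior odds)
       = 22.25 / (1 + 22.25)
       = 22.25 / 23.25
       = 0.9570

The evidence increased P(H) from 0.7312 to 0.9570.


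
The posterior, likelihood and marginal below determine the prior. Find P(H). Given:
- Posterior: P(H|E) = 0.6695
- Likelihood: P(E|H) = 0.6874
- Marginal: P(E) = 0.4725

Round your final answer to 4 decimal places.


From Bayes' theorem: P(H|E) = P(E|H) × P(H) / P(E)

Rearranging for P(H):
P(H) = P(H|E) × P(E) / P(E|H)
     = 0.6695 × 0.4725 / 0.6874
     = 0.31633875 / 0.6874
     = 0.4602


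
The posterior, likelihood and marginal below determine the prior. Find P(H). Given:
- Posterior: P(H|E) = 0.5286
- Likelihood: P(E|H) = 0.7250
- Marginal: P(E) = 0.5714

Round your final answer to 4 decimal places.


From Bayes' theorem: P(H|E) = P(E|H) × P(H) / P(E)

Rearranging for P(H):
P(H) = P(H|E) × P(E) / P(E|H)
     = 0.5286 × 0.5714 / 0.7250
     = 0.30204204 / 0.7250
     = 0.4166


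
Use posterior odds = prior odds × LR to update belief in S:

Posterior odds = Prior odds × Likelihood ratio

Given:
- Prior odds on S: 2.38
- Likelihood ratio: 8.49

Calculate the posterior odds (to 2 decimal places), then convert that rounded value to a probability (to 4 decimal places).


Step 1: Calculate posterior odds
Posterior odds = Prior odds × LR
               = 2.38 × 8.49
               = 20.21

Step 2: Convert to probability
P(S|E) = Posterior odds / (1 + Posterior odds)
       = 20.21 / (1 + 20.21)
       = 20.21 / 21.21
       = 0.9529

The evidence increased P(S) from 0.7041 to 0.9529.


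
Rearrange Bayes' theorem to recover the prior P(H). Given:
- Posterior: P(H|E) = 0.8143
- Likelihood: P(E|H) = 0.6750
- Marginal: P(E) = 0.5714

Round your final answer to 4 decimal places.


From Bayes' theorem: P(H|E) = P(E|H) × P(H) / P(E)

Rearranging for P(H):
P(H) = P(H|E) × P(E) / P(E|H)
     = 0.8143 × 0.5714 / 0.6750
     = 0.46529102 / 0.6750
     = 0.6893


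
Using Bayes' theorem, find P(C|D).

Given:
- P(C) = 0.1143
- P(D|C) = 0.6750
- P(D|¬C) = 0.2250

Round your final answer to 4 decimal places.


Bayes' theorem: P(C|D) = P(D|C) × P(C) / P(D)

Step 1: Calculate P(D) using law of total probability
P(D) = P(D|C)P(C) + P(D|¬C)P(¬C)
     = 0.6750 × 0.1143 + 0.2250 × 0.8857
     = 0.07715250 + 0.19928250
     = 0.27643500

Step 2: Apply Bayes' theorem
P(C|D) = P(D|C) × P(C) / P(D)
       = 0.07715250 / 0.27643500
       = 0.2791


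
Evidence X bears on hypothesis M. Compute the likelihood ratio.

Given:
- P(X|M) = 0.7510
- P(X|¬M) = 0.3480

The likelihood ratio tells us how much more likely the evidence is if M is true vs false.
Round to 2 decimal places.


Likelihood Ratio (LR) = P(X|M) / P(X|¬M)

LR = 0.7510 / 0.3480
   = 2.16

The evidence is 2.16 times more likely if M is true than if M is false.
LR > 1, so observing X raises the odds in favor of M.


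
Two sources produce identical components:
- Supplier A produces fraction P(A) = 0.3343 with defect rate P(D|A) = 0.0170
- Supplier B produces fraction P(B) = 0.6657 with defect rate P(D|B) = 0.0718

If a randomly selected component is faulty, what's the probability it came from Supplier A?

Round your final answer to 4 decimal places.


Let A = from Supplier A, D = faulty

Given:
- P(A) = 0.3343, P(B) = 0.6657
- P(D|A) = 0.0170, P(D|B) = 0.0718

Step 1: Find P(D)
P(D) = P(D|A)P(A) + P(D|B)P(B)
     = 0.0170 × 0.3343 + 0.0718 × 0.6657
     = 0.00568310 + 0.04779726
     = 0.05348036

Step 2: Apply Bayes' theorem
P(A|D) = P(D|A)P(A) / P(D)
       = 0.00568310 / 0.05348036
       = 0.1063


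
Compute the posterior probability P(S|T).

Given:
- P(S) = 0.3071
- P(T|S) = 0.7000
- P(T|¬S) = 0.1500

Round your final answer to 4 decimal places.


Bayes' theorem: P(S|T) = P(T|S) × P(S) / P(T)

Step 1: Calculate P(T) using law of total probability
P(T) = P(T|S)P(S) + P(T|¬S)P(¬S)
     = 0.7000 × 0.3071 + 0.1500 × 0.6929
     = 0.21497000 + 0.10393500
     = 0.31890500

Step 2: Apply Bayes' theorem
P(S|T) = P(T|S) × P(S) / P(T)
       = 0.21497000 / 0.31890500
       = 0.6741


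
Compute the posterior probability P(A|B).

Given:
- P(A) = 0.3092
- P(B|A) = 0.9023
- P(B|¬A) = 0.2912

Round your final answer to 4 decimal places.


Bayes' theorem: P(A|B) = P(B|A) × P(A) / P(B)

Step 1: Calculate P(B) using law of total probability
P(B) = P(B|A)P(A) + P(B|¬A)P(¬A)
     = 0.9023 × 0.3092 + 0.2912 × 0.6908
     = 0.27899116 + 0.20116096
     = 0.48015212

Step 2: Apply Bayes' theorem
P(A|B) = P(B|A) × P(A) / P(B)
       = 0.27899116 / 0.48015212
       = 0.5810


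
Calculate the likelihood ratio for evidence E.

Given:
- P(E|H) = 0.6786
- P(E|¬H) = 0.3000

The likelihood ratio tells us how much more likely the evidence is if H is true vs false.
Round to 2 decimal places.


Likelihood Ratio (LR) = P(E|H) / P(E|¬H)

LR = 0.6786 / 0.3000
   = 2.26

The evidence is 2.26 times more likely if H is true than if H is false.
Because LR exceeds 1, E is evidence for H.


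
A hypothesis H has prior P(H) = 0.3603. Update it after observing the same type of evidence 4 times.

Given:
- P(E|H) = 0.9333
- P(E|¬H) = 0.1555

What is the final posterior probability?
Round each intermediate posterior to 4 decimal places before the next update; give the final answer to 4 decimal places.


Sequential Bayesian updating:

Initial prior: P(H) = 0.3603

Update 1:
  P(E) = 0.9333 × 0.3603 + 0.1555 × 0.6397 = 0.33626799 + 0.09947335 = 0.43574134
  P(H|E) = 0.33626799 / 0.43574134 = 0.7717

Update 2:
  P(E) = 0.9333 × 0.7717 + 0.1555 × 0.2283 = 0.72022761 + 0.03550065 = 0.75572826
  P(H|E) = 0.72022761 / 0.75572826 = 0.9530

Update 3:
  P(E) = 0.9333 × 0.9530 + 0.1555 × 0.0470 = 0.88943490 + 0.00730850 = 0.89674340
  P(H|E) = 0.88943490 / 0.89674340 = 0.9918

Update 4:
  P(E) = 0.9333 × 0.9918 + 0.1555 × 0.0082 = 0.92564694 + 0.00127510 = 0.92692204
  P(H|E) = 0.92564694 / 0.92692204 = 0.9986

Final posterior: 0.9986


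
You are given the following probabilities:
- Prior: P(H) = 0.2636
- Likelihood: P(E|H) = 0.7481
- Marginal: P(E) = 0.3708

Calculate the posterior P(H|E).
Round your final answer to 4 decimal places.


Using Bayes' theorem:

P(H|E) = P(E|H) × P(H) / P(E)
       = 0.7481 × 0.2636 / 0.3708
       = 0.19719916 / 0.3708
       = 0.5318

The evidence strengthens our belief in H.
Prior: 0.2636 → Posterior: 0.5318


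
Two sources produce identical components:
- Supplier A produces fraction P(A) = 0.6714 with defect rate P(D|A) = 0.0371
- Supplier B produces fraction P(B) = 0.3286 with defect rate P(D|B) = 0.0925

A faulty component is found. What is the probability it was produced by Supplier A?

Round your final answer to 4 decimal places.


Let A = from Supplier A, D = faulty

Given:
- P(A) = 0.6714, P(B) = 0.3286
- P(D|A) = 0.0371, P(D|B) = 0.0925

Step 1: Find P(D)
P(D) = P(D|A)P(A) + P(D|B)P(B)
     = 0.0371 × 0.6714 + 0.0925 × 0.3286
     = 0.02490894 + 0.03039550
     = 0.05530444

Step 2: Apply Bayes' theorem
P(A|D) = P(D|A)P(A) / P(D)
       = 0.02490894 / 0.05530444
       = 0.4504


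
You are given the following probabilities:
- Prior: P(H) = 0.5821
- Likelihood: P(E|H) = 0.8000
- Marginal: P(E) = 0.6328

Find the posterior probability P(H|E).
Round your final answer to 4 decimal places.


Using Bayes' theorem:

P(H|E) = P(E|H) × P(H) / P(E)
       = 0.8000 × 0.5821 / 0.6328
       = 0.46568000 / 0.6328
       = 0.7359

The evidence strengthens our belief in H.
Prior: 0.5821 → Posterior: 0.7359


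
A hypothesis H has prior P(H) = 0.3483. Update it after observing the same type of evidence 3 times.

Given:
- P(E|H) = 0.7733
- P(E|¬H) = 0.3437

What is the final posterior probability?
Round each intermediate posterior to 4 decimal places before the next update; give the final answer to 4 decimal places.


Sequential Bayesian updating:

Initial prior: P(H) = 0.3483

Update 1:
  P(E) = 0.7733 × 0.3483 + 0.3437 × 0.6517 = 0.26934039 + 0.22398929 = 0.49332968
  P(H|E) = 0.26934039 / 0.49332968 = 0.5460

Update 2:
  P(E) = 0.7733 × 0.5460 + 0.3437 × 0.4540 = 0.42222180 + 0.15603980 = 0.57826160
  P(H|E) = 0.42222180 / 0.57826160 = 0.7302

Update 3:
  P(E) = 0.7733 × 0.7302 + 0.3437 × 0.2698 = 0.56466366 + 0.09273026 = 0.65739392
  P(H|E) = 0.56466366 / 0.65739392 = 0.8589

Final posterior: 0.8589


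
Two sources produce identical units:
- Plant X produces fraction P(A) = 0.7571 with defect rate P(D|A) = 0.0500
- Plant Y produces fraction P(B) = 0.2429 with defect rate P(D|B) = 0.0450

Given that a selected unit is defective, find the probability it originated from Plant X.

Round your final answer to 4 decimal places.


Let A = from Plant X, D = defective

Given:
- P(A) = 0.7571, P(B) = 0.2429
- P(D|A) = 0.0500, P(D|B) = 0.0450

Step 1: Find P(D)
P(D) = P(D|A)P(A) + P(D|B)P(B)
     = 0.0500 × 0.7571 + 0.0450 × 0.2429
     = 0.03785500 + 0.01093050
     = 0.04878550

Step 2: Apply Bayes' theorem
P(A|D) = P(D|A)P(A) / P(D)
       = 0.03785500 / 0.04878550
       = 0.7759


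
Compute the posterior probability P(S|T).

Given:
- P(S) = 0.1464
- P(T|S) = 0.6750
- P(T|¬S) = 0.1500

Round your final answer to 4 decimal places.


Bayes' theorem: P(S|T) = P(T|S) × P(S) / P(T)

Step 1: Calculate P(T) using law of total probability
P(T) = P(T|S)P(S) + P(T|¬S)P(¬S)
     = 0.6750 × 0.1464 + 0.1500 × 0.8536
     = 0.09882000 + 0.12804000
     = 0.22686000

Step 2: Apply Bayes' theorem
P(S|T) = P(T|S) × P(S) / P(T)
       = 0.09882000 / 0.22686000
       = 0.4356


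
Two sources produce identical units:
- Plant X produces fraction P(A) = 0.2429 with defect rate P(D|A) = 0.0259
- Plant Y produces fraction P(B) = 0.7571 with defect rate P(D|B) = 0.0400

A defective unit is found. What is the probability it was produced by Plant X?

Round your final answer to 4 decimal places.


Let A = from Plant X, D = defective

Given:
- P(A) = 0.2429, P(B) = 0.7571
- P(D|A) = 0.0259, P(D|B) = 0.0400

Step 1: Find P(D)
P(D) = P(D|A)P(A) + P(D|B)P(B)
     = 0.0259 × 0.2429 + 0.0400 × 0.7571
     = 0.00629111 + 0.03028400
     = 0.03657511

Step 2: Apply Bayes' theorem
P(A|D) = P(D|A)P(A) / P(D)
       = 0.00629111 / 0.03657511
       = 0.1720


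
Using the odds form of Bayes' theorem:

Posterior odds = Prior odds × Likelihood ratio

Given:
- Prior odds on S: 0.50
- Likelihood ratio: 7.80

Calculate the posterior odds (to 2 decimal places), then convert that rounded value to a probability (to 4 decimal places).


Step 1: Calculate posterior odds
Posterior odds = Prior odds × LR
               = 0.50 × 7.80
               = 3.90

Step 2: Convert to probability
P(S|E) = Posterior odds / (1 + Posterior odds)
       = 3.90 / (1 + 3.90)
       = 3.90 / 4.90
       = 0.7959

The evidence increased P(S) from 0.3333 to 0.7959.


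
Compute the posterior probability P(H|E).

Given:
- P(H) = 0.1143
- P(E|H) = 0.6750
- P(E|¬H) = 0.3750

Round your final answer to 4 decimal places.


Bayes' theorem: P(H|E) = P(E|H) × P(H) / P(E)

Step 1: Calculate P(E) using law of total probability
P(E) = P(E|H)P(H) + P(E|¬H)P(¬H)
     = 0.6750 × 0.1143 + 0.3750 × 0.8857
     = 0.07715250 + 0.33213750
     = 0.40929000

Step 2: Apply Bayes' theorem
P(H|E) = P(E|H) × P(H) / P(E)
       = 0.07715250 / 0.40929000
       = 0.1885


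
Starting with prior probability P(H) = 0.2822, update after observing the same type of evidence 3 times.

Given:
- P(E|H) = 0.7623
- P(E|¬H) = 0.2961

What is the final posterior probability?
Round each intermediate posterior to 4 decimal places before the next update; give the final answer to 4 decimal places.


Sequential Bayesian updating:

Initial prior: P(H) = 0.2822

Update 1:
  P(E) = 0.7623 × 0.2822 + 0.2961 × 0.7178 = 0.21512106 + 0.21254058 = 0.42766164
  P(H|E) = 0.21512106 / 0.42766164 = 0.5030

Update 2:
  P(E) = 0.7623 × 0.5030 + 0.2961 × 0.4970 = 0.38343690 + 0.14716170 = 0.53059860
  P(H|E) = 0.38343690 / 0.53059860 = 0.7226

Update 3:
  P(E) = 0.7623 × 0.7226 + 0.2961 × 0.2774 = 0.55083798 + 0.08213814 = 0.63297612
  P(H|E) = 0.55083798 / 0.63297612 = 0.8702

Final posterior: 0.8702
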